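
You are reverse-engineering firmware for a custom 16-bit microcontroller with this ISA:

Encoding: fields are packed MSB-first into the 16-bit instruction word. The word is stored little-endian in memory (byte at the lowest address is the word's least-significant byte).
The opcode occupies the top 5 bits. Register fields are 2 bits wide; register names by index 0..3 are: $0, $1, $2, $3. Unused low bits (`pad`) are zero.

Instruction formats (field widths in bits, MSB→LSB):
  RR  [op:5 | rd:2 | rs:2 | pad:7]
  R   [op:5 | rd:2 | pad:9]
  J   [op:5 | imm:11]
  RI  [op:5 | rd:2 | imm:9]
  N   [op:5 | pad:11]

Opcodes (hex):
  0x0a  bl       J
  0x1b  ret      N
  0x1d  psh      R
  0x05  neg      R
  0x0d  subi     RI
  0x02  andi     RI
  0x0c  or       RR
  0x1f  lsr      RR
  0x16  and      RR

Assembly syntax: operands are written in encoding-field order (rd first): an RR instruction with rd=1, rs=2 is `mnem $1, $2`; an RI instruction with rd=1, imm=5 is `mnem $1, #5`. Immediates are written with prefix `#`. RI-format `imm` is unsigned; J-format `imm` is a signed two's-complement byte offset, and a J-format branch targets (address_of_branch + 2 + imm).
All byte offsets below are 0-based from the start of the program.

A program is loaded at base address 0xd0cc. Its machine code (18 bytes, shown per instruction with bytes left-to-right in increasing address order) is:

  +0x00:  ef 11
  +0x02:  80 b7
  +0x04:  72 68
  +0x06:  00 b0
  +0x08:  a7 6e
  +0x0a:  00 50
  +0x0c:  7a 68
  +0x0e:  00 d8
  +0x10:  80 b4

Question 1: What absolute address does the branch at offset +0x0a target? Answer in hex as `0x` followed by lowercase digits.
+0x0a: 00 50 ⇒ word 0x5000 (little)
  op=0x5000>>11=0xa ⇒ bl (J)
  imm: (w>>0)&0x7ff=0x0 → #0
  target = base 0xd0cc + off 0x0a + 2 + imm 0 = 0xd0d8

0xd0d8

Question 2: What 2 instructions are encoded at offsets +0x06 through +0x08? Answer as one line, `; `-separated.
and $0, $0; subi $3, #167

[06] 00 b0 → 0xb000
  op=0xb000>>11=0x16 ⇒ and (RR)
  [10:9] rd=0 = $0
  [8:7] rs=0 = $0
[08] a7 6e → 0x6ea7
  op=0x6ea7>>11=0xd ⇒ subi (RI)
  [10:9] rd=3 = $3
  [8:0] imm=167 = #167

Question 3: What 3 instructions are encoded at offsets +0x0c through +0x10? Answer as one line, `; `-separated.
subi $0, #122; ret; and $2, $1

off 0x0c: read 7a 68 as little → 0x687a
  op=0x687a>>11=0xd ⇒ subi (RI)
  [10:9] rd=0 = $0
  [8:0] imm=122 = #122
off 0x0e: read 00 d8 as little → 0xd800
  op=0xd800>>11=0x1b ⇒ ret (N)
off 0x10: read 80 b4 as little → 0xb480
  op=0xb480>>11=0x16 ⇒ and (RR)
  [10:9] rd=2 = $2
  [8:7] rs=1 = $1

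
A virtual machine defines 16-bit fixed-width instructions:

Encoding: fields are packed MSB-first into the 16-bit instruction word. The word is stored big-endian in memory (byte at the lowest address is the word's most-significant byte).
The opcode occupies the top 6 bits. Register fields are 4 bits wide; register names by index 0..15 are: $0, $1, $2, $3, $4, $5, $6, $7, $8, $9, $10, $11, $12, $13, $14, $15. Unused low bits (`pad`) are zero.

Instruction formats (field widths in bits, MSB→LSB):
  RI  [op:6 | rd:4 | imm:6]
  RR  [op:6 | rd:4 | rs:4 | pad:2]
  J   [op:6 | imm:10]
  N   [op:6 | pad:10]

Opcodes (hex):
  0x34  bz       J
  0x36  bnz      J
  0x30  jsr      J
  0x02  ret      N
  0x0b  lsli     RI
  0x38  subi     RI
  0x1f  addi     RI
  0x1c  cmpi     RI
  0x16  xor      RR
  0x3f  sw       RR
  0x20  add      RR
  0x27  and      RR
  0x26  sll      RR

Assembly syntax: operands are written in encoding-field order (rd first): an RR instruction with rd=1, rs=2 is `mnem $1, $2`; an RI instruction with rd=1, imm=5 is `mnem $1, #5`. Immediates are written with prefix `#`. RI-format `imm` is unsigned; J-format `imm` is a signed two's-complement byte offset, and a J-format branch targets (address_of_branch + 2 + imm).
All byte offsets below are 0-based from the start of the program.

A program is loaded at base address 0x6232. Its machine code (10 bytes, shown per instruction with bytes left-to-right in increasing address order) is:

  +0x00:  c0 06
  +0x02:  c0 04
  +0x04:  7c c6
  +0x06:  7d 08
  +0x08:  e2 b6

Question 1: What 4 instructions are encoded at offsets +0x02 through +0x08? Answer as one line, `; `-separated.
jsr #4; addi $3, #6; addi $4, #8; subi $10, #54

off 0x02: read c0 04 as big → 0xc004
  opcode bits[15:10]=0x30: jsr/J
  imm: (w>>0)&0x3ff=0x4 → #4
off 0x04: read 7c c6 as big → 0x7cc6
  opcode bits[15:10]=0x1f: addi/RI
  rd: (w>>6)&0xf=0x3 → $3
  imm: (w>>0)&0x3f=0x6 → #6
off 0x06: read 7d 08 as big → 0x7d08
  opcode bits[15:10]=0x1f: addi/RI
  rd: (w>>6)&0xf=0x4 → $4
  imm: (w>>0)&0x3f=0x8 → #8
off 0x08: read e2 b6 as big → 0xe2b6
  opcode bits[15:10]=0x38: subi/RI
  rd: (w>>6)&0xf=0xa → $10
  imm: (w>>0)&0x3f=0x36 → #54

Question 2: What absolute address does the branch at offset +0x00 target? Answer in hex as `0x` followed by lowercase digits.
[00] c0 06 → 0xc006
  opcode bits[15:10]=0x30: jsr/J
  imm: (w>>0)&0x3ff=0x6 → #6
  target = base 0x6232 + off 0x00 + 2 + imm 6 = 0x623a

0x623a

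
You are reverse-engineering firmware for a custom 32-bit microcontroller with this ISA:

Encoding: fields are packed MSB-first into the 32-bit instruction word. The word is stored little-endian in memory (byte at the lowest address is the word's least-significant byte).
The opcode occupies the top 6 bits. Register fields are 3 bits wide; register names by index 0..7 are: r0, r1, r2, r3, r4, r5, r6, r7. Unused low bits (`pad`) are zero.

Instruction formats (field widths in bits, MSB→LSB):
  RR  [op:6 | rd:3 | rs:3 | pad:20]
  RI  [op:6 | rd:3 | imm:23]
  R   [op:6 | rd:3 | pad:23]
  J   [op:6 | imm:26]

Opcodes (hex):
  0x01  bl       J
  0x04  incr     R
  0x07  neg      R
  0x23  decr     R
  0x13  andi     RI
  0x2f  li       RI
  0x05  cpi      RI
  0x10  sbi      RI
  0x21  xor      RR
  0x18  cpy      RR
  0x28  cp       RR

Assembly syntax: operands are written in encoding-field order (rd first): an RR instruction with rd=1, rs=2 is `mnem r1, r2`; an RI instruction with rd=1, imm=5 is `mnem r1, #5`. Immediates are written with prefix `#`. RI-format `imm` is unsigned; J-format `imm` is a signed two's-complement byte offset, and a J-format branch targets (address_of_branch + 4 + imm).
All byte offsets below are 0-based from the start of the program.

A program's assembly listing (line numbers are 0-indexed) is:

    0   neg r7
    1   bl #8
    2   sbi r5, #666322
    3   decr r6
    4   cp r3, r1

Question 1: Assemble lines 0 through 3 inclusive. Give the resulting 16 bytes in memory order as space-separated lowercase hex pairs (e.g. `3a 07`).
00 00 80 1f 08 00 00 04 d2 2a 8a 42 00 00 00 8f

L0: neg op=0x7:6|rd=7:3|pad=0:23 ⇒ 0x1f800000 ⇒ little 00 00 80 1f
L1: bl op=0x1:6|imm=8:26 ⇒ 0x04000008 ⇒ little 08 00 00 04
L2: sbi op=0x10:6|rd=5:3|imm=666322:23 ⇒ 0x428a2ad2 ⇒ little d2 2a 8a 42
L3: decr op=0x23:6|rd=6:3|pad=0:23 ⇒ 0x8f000000 ⇒ little 00 00 00 8f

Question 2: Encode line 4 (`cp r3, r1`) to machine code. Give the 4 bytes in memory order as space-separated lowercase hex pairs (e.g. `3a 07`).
00 00 90 a1

4. cp fields op=0x28:6|rd=3:3|rs=1:3|pad=0:20 → word a1900000h → 00 00 90 a1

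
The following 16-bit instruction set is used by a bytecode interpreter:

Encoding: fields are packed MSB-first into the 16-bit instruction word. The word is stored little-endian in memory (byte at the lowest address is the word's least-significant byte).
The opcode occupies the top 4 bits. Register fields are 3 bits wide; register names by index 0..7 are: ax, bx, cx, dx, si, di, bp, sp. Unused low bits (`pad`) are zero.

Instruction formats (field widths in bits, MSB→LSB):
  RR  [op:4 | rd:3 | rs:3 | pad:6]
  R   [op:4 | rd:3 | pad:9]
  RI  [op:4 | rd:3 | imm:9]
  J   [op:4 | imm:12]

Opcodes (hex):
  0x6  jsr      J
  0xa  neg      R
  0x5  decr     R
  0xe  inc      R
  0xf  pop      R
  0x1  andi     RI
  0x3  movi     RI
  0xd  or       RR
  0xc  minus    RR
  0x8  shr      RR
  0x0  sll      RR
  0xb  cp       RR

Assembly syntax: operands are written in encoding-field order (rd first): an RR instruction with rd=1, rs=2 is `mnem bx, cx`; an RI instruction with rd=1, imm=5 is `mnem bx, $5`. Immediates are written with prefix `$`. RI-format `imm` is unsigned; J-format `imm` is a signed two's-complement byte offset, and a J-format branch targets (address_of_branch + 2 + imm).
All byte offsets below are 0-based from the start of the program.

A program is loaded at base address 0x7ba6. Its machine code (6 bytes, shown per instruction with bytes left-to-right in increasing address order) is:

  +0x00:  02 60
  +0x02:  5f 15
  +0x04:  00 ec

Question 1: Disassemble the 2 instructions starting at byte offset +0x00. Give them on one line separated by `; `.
jsr $2; andi cx, $351

off 0x00: read 02 60 as little → 0x6002
  top 4b → 0x6 → jsr [J]
  [11:0] imm=2 = $2
off 0x02: read 5f 15 as little → 0x155f
  top 4b → 0x1 → andi [RI]
  [11:9] rd=2 = cx
  [8:0] imm=351 = $351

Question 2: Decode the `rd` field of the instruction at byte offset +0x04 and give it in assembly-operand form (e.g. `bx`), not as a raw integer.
bp

+0x04: 00 ec ⇒ word 0xec00 (little)
  opcode bits[15:12]=0xe: inc/R
  rd@[11:9]=0x6 ⇒ bp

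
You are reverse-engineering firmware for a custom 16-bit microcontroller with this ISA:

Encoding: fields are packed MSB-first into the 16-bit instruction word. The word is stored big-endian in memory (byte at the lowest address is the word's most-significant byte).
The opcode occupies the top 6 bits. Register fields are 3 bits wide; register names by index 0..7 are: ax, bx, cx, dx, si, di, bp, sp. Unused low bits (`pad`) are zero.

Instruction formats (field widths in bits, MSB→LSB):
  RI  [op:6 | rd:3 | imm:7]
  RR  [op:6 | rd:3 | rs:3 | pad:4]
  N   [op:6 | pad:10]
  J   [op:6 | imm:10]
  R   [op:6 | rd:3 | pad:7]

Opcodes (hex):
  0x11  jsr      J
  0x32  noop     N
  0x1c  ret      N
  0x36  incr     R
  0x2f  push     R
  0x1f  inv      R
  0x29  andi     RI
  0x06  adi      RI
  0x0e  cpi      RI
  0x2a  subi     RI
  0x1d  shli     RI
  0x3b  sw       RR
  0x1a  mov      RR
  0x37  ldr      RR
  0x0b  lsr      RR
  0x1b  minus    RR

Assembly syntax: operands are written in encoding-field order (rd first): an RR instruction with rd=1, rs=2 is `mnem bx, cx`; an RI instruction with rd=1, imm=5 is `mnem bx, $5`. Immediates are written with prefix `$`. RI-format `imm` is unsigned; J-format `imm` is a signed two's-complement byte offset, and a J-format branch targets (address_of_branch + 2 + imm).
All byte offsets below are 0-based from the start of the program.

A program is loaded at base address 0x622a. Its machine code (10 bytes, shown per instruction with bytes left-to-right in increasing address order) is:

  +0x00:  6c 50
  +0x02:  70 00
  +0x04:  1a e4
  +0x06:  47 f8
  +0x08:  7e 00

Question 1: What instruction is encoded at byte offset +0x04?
+0x04: 1a e4 ⇒ word 0x1ae4 (big)
  top 6b → 0x6 → adi [RI]
  rd@[9:7]=0x5 ⇒ di
  imm@[6:0]=0x64 ⇒ $100

adi di, $100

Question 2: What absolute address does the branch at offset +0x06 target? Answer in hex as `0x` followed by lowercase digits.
0x622a

off 0x06: read 47 f8 as big → 0x47f8
  top 6b → 0x11 → jsr [J]
  imm@[9:0]=0x3f8 (s10→-8) ⇒ $-8
  target = base 0x622a + off 0x06 + 2 + imm -8 = 0x622a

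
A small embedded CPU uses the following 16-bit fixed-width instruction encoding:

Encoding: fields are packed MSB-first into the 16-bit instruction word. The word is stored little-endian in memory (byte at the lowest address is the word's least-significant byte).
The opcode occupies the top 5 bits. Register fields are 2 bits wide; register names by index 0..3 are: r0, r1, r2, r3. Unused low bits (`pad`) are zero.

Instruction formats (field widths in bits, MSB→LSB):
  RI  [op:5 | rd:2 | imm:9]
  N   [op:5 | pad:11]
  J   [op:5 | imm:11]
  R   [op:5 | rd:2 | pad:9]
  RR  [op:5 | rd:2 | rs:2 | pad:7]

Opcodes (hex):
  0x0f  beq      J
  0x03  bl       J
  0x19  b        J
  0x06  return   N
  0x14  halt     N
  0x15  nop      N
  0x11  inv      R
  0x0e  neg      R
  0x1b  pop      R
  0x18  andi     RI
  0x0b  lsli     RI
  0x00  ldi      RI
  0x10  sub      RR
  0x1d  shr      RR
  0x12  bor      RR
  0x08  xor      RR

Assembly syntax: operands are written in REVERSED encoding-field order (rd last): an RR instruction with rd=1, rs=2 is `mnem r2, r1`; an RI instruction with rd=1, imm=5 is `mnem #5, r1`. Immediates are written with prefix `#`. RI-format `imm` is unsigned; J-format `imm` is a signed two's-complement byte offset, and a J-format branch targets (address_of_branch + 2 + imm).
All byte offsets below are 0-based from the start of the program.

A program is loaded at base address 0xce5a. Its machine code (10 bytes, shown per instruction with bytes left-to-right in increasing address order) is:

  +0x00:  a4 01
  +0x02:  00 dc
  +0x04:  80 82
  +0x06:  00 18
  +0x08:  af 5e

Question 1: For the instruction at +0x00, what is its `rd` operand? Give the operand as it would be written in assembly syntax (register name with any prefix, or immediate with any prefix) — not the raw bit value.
r0

+0x00: a4 01 ⇒ word 0x01a4 (little)
  op=0x01a4>>11=0x0 ⇒ ldi (RI)
  rd: (w>>9)&0x3=0x0 → r0
  imm: (w>>0)&0x1ff=0x1a4 → #420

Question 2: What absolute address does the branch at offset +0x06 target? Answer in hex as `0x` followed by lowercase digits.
0xce62

+0x06: 00 18 ⇒ word 0x1800 (little)
  opcode bits[15:11]=0x3: bl/J
  imm@[10:0]=0x0 ⇒ #0
  target = base 0xce5a + off 0x06 + 2 + imm 0 = 0xce62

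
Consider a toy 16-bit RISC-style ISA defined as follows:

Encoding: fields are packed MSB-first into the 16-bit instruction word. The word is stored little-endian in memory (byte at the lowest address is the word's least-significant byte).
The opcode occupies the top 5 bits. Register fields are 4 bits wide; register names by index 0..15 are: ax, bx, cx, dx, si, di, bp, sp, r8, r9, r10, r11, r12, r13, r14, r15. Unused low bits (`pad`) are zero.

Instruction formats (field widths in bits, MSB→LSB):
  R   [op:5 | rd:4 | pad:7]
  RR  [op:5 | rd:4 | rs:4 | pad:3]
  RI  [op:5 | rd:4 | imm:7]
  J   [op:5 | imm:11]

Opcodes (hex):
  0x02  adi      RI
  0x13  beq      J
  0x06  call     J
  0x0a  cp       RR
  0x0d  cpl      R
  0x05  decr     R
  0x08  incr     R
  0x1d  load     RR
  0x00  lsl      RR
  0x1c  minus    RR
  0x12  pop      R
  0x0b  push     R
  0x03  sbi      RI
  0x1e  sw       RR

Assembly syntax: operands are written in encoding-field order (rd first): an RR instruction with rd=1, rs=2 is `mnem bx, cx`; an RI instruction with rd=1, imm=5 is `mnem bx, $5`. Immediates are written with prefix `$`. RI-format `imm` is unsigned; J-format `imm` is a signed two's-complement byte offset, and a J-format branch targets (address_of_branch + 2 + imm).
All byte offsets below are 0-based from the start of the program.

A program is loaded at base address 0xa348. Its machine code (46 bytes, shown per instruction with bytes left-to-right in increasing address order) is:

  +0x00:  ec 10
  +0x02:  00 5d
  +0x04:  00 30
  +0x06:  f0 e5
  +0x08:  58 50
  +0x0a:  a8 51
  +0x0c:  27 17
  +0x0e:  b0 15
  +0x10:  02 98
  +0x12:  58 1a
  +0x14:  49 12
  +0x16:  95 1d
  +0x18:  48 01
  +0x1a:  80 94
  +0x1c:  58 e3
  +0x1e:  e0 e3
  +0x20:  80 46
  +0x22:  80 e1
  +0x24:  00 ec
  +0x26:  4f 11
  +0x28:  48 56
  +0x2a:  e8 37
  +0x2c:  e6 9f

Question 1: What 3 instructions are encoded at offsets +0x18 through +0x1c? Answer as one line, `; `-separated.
lsl cx, r9; pop r9; minus bp, r11

@+18  little-endian(48 01) = 0x0148
  op=0x0148>>11=0x0 ⇒ lsl (RR)
  [10:7] rd=2 = cx
  [6:3] rs=9 = r9
@+1a  little-endian(80 94) = 0x9480
  op=0x9480>>11=0x12 ⇒ pop (R)
  [10:7] rd=9 = r9
@+1c  little-endian(58 e3) = 0xe358
  op=0xe358>>11=0x1c ⇒ minus (RR)
  [10:7] rd=6 = bp
  [6:3] rs=11 = r11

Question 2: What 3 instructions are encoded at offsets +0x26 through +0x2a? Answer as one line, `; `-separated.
[26] 4f 11 → 0x114f
  op=0x114f>>11=0x2 ⇒ adi (RI)
  [10:7] rd=2 = cx
  [6:0] imm=79 = $79
[28] 48 56 → 0x5648
  op=0x5648>>11=0xa ⇒ cp (RR)
  [10:7] rd=12 = r12
  [6:3] rs=9 = r9
[2a] e8 37 → 0x37e8
  op=0x37e8>>11=0x6 ⇒ call (J)
  [10:0] imm=2024 (s11→-24) = $-24

adi cx, $79; cp r12, r9; call $-24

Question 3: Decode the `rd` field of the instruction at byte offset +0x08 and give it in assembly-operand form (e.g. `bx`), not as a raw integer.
ax

[08] 58 50 → 0x5058
  op=0x5058>>11=0xa ⇒ cp (RR)
  [10:7] rd=0 = ax
  [6:3] rs=11 = r11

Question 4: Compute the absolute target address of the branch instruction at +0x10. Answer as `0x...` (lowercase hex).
0xa35c

[10] 02 98 → 0x9802
  opcode bits[15:11]=0x13: beq/J
  [10:0] imm=2 = $2
  target = base 0xa348 + off 0x10 + 2 + imm 2 = 0xa35c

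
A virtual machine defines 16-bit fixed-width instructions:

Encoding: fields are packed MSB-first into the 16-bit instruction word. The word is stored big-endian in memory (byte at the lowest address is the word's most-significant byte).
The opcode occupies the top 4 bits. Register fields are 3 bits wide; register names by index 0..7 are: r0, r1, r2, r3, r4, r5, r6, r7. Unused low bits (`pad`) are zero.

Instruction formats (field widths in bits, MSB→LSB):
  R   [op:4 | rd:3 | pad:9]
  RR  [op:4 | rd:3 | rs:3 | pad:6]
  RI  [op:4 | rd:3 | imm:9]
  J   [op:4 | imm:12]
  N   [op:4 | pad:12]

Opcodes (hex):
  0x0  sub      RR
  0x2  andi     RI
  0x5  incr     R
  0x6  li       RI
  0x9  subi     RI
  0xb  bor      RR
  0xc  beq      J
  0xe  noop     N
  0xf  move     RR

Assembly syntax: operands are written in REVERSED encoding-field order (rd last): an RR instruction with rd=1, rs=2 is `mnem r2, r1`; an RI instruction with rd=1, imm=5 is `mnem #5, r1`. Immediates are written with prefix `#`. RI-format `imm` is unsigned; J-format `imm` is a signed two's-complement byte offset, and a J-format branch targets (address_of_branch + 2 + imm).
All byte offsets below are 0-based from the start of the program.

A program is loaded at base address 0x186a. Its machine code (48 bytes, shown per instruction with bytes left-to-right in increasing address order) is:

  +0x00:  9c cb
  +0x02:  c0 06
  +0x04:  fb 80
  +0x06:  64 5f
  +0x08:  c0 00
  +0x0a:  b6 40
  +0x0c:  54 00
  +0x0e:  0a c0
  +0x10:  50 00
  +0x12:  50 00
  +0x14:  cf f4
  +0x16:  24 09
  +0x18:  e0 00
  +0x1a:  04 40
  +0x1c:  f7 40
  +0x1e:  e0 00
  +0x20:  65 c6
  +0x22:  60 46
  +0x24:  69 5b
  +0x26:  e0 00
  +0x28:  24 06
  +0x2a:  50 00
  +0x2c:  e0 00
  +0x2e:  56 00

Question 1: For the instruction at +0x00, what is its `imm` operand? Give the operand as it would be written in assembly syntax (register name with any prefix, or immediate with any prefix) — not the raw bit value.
+0x00: 9c cb ⇒ word 0x9ccb (big)
  top 4b → 0x9 → subi [RI]
  rd@[11:9]=0x6 ⇒ r6
  imm@[8:0]=0xcb ⇒ #203

#203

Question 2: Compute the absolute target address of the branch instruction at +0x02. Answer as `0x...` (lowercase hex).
@+02  big-endian(c0 06) = 0xc006
  opcode bits[15:12]=0xc: beq/J
  [11:0] imm=6 = #6
  target = base 0x186a + off 0x02 + 2 + imm 6 = 0x1874

0x1874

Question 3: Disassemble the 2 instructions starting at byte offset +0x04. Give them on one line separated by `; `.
+0x04: fb 80 ⇒ word 0xfb80 (big)
  top 4b → 0xf → move [RR]
  [11:9] rd=5 = r5
  [8:6] rs=6 = r6
+0x06: 64 5f ⇒ word 0x645f (big)
  top 4b → 0x6 → li [RI]
  [11:9] rd=2 = r2
  [8:0] imm=95 = #95

move r6, r5; li #95, r2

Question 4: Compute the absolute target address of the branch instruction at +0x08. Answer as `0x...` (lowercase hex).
0x1874

[08] c0 00 → 0xc000
  top 4b → 0xc → beq [J]
  imm@[11:0]=0x0 ⇒ #0
  target = base 0x186a + off 0x08 + 2 + imm 0 = 0x1874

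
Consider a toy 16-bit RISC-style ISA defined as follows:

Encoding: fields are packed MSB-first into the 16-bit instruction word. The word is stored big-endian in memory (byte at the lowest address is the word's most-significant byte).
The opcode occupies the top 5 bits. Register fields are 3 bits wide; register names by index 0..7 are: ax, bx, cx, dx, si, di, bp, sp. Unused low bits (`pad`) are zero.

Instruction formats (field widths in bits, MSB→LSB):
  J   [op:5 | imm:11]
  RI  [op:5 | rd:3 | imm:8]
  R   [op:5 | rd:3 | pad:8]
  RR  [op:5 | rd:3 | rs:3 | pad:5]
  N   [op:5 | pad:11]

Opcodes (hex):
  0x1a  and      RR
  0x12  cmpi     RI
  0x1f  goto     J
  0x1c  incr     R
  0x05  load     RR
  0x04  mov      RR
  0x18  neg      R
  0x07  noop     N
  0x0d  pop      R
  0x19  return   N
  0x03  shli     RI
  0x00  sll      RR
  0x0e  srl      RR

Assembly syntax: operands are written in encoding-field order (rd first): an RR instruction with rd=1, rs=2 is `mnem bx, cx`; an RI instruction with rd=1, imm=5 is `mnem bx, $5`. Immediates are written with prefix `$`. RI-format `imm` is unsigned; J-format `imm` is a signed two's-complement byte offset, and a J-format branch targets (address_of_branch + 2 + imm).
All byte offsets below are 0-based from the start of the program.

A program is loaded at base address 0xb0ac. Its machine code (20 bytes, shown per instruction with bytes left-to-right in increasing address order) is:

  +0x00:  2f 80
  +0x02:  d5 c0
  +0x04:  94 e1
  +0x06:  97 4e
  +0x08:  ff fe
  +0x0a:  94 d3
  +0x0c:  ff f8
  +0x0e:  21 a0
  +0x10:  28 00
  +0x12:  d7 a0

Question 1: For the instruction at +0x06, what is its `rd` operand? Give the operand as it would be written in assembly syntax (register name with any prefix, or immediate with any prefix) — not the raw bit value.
sp

off 0x06: read 97 4e as big → 0x974e
  op=0x974e>>11=0x12 ⇒ cmpi (RI)
  [10:8] rd=7 = sp
  [7:0] imm=78 = $78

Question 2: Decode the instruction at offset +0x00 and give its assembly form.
+0x00: 2f 80 ⇒ word 0x2f80 (big)
  opcode bits[15:11]=0x5: load/RR
  rd: (w>>8)&0x7=0x7 → sp
  rs: (w>>5)&0x7=0x4 → si

load sp, si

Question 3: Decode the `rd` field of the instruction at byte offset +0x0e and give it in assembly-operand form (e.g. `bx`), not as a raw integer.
+0x0e: 21 a0 ⇒ word 0x21a0 (big)
  op=0x21a0>>11=0x4 ⇒ mov (RR)
  [10:8] rd=1 = bx
  [7:5] rs=5 = di

bx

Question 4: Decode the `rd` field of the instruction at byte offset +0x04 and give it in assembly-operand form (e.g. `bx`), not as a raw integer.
+0x04: 94 e1 ⇒ word 0x94e1 (big)
  opcode bits[15:11]=0x12: cmpi/RI
  rd@[10:8]=0x4 ⇒ si
  imm@[7:0]=0xe1 ⇒ $225

si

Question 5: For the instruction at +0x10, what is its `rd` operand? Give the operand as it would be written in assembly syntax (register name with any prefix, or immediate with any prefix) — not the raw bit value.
+0x10: 28 00 ⇒ word 0x2800 (big)
  top 5b → 0x5 → load [RR]
  rd@[10:8]=0x0 ⇒ ax
  rs@[7:5]=0x0 ⇒ ax

ax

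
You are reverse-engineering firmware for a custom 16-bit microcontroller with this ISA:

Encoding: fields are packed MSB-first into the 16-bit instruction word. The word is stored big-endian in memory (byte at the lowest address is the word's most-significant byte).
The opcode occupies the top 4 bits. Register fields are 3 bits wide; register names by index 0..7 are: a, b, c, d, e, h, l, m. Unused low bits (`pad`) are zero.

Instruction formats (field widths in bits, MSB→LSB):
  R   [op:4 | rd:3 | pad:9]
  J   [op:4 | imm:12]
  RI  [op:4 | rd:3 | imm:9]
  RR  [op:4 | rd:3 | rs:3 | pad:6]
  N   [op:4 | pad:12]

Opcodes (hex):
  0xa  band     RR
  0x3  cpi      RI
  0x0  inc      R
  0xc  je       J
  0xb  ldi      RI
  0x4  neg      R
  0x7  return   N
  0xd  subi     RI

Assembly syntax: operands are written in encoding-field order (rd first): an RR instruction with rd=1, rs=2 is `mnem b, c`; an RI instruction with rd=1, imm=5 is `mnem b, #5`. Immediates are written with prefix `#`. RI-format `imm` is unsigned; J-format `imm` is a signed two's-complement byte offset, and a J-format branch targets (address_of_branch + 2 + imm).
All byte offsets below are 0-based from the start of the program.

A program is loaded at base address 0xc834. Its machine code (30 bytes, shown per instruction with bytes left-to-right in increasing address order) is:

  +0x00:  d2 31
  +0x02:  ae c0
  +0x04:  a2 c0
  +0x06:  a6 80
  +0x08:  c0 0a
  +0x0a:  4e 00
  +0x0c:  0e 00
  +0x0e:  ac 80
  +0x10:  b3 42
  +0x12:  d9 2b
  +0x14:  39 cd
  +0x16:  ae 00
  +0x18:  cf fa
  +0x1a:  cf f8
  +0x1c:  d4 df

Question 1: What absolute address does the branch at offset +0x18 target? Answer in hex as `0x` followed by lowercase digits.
0xc848

[18] cf fa → 0xcffa
  op=0xcffa>>12=0xc ⇒ je (J)
  imm@[11:0]=0xffa (s12→-6) ⇒ #-6
  target = base 0xc834 + off 0x18 + 2 + imm -6 = 0xc848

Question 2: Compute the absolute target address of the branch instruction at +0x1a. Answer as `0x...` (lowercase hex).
off 0x1a: read cf f8 as big → 0xcff8
  top 4b → 0xc → je [J]
  imm@[11:0]=0xff8 (s12→-8) ⇒ #-8
  target = base 0xc834 + off 0x1a + 2 + imm -8 = 0xc848

0xc848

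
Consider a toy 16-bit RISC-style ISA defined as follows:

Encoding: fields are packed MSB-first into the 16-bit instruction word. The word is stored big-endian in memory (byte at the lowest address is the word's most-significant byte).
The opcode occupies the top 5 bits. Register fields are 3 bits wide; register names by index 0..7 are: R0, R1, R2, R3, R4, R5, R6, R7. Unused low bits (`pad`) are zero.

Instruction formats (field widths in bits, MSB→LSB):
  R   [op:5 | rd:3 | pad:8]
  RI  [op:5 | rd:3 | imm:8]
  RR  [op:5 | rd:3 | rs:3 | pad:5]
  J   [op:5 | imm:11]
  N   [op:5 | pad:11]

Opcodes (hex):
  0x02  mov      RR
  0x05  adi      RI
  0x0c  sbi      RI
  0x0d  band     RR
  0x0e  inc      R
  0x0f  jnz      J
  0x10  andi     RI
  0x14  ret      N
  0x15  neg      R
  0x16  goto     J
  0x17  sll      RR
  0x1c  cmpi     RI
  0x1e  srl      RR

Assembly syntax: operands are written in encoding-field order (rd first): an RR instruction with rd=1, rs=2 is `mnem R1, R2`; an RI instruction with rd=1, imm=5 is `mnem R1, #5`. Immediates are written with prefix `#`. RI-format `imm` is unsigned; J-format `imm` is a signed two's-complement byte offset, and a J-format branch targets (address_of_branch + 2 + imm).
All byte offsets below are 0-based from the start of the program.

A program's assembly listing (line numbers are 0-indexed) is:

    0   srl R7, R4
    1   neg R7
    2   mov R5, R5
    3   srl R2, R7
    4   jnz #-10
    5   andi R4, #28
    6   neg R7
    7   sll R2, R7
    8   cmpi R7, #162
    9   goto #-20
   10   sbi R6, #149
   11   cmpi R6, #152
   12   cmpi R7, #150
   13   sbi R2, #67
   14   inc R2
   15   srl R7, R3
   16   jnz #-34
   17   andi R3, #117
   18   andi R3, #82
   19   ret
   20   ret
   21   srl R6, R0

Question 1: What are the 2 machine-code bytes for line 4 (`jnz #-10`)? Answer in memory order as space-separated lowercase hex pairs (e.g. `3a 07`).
7f f6

line 4 (jnz): pack op=0xf:5|imm=-10:11 = 0x7ff6; big→ 7f f6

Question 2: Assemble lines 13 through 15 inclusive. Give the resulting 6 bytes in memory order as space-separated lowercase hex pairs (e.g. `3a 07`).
L13: sbi op=0xc:5|rd=2:3|imm=67:8 ⇒ 0x6243 ⇒ big 62 43
L14: inc op=0xe:5|rd=2:3|pad=0:8 ⇒ 0x7200 ⇒ big 72 00
L15: srl op=0x1e:5|rd=7:3|rs=3:3|pad=0:5 ⇒ 0xf760 ⇒ big f7 60

62 43 72 00 f7 60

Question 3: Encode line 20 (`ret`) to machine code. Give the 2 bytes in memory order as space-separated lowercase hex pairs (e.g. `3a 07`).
a0 00

L20: ret op=0x14:5|pad=0:11 ⇒ 0xa000 ⇒ big a0 00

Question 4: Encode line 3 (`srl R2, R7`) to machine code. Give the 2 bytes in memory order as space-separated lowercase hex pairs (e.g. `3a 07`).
3. srl fields op=0x1e:5|rd=2:3|rs=7:3|pad=0:5 → word f2e0h → f2 e0

f2 e0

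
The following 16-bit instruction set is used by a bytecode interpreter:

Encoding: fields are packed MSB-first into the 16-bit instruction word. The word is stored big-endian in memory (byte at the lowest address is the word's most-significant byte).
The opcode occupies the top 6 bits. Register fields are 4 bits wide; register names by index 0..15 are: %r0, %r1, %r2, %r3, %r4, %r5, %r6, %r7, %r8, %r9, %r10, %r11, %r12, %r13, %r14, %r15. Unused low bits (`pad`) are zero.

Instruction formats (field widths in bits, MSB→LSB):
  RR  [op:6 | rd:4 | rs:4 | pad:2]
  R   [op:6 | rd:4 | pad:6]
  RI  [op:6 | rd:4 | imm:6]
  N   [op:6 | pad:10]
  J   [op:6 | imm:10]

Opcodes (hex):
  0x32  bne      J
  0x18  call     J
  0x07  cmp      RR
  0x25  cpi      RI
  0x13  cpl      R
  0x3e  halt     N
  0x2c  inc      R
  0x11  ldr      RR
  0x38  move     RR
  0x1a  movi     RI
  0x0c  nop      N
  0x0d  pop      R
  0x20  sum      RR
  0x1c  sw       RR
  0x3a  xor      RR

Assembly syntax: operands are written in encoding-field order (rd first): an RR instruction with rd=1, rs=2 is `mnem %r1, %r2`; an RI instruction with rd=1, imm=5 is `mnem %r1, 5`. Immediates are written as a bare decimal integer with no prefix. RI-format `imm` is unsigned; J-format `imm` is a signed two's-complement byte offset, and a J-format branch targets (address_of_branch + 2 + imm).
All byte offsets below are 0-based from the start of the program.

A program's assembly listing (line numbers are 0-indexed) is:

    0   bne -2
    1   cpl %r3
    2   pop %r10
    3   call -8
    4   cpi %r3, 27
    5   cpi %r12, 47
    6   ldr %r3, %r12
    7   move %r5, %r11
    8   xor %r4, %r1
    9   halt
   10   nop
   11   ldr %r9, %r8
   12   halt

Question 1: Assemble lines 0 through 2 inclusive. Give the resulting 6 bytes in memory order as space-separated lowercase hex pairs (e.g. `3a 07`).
line 0 (bne): pack op=0x32:6|imm=-2:10 = 0xcbfe; big→ cb fe
line 1 (cpl): pack op=0x13:6|rd=3:4|pad=0:6 = 0x4cc0; big→ 4c c0
line 2 (pop): pack op=0xd:6|rd=10:4|pad=0:6 = 0x3680; big→ 36 80

cb fe 4c c0 36 80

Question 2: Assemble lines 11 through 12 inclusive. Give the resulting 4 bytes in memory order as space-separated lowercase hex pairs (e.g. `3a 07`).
11. ldr fields op=0x11:6|rd=9:4|rs=8:4|pad=0:2 → word 4660h → 46 60
12. halt fields op=0x3e:6|pad=0:10 → word f800h → f8 00

46 60 f8 00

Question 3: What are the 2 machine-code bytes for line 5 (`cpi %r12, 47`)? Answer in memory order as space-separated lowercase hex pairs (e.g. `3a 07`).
L5: cpi op=0x25:6|rd=12:4|imm=47:6 ⇒ 0x972f ⇒ big 97 2f

97 2f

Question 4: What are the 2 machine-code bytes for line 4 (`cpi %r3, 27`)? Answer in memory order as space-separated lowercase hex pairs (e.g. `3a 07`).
L4: cpi op=0x25:6|rd=3:4|imm=27:6 ⇒ 0x94db ⇒ big 94 db

94 db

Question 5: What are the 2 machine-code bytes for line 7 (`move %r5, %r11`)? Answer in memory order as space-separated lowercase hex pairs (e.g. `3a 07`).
L7: move op=0x38:6|rd=5:4|rs=11:4|pad=0:2 ⇒ 0xe16c ⇒ big e1 6c

e1 6c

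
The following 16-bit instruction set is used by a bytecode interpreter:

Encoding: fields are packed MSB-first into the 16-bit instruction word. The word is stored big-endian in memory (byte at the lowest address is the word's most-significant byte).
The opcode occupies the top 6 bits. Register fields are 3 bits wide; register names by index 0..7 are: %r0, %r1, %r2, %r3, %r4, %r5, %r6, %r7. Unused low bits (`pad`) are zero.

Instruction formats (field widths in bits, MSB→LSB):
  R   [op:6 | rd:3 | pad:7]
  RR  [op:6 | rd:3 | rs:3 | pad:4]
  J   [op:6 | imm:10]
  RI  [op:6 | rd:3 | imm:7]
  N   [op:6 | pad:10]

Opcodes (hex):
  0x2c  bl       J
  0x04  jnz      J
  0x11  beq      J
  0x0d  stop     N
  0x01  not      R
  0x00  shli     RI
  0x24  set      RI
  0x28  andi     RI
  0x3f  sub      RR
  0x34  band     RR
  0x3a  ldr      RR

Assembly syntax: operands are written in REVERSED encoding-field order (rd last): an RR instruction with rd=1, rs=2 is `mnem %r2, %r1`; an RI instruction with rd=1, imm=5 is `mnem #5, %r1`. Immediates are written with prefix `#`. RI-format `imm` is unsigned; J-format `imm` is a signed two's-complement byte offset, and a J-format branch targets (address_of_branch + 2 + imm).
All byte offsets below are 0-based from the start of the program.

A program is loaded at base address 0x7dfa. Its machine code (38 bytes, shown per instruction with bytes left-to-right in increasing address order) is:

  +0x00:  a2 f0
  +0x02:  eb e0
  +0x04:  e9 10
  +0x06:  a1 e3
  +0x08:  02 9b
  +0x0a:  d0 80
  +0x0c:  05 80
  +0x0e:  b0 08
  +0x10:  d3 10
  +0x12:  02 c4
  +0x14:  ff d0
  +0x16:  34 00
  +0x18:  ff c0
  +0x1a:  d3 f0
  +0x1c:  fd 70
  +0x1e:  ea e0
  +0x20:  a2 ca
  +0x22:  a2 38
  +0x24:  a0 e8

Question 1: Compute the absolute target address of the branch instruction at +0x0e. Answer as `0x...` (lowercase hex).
0x7e12

[0e] b0 08 → 0xb008
  top 6b → 0x2c → bl [J]
  imm: (w>>0)&0x3ff=0x8 → #8
  target = base 0x7dfa + off 0x0e + 2 + imm 8 = 0x7e12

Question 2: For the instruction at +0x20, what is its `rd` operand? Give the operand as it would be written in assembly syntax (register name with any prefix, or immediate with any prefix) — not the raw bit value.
%r5

@+20  big-endian(a2 ca) = 0xa2ca
  op=0xa2ca>>10=0x28 ⇒ andi (RI)
  rd: (w>>7)&0x7=0x5 → %r5
  imm: (w>>0)&0x7f=0x4a → #74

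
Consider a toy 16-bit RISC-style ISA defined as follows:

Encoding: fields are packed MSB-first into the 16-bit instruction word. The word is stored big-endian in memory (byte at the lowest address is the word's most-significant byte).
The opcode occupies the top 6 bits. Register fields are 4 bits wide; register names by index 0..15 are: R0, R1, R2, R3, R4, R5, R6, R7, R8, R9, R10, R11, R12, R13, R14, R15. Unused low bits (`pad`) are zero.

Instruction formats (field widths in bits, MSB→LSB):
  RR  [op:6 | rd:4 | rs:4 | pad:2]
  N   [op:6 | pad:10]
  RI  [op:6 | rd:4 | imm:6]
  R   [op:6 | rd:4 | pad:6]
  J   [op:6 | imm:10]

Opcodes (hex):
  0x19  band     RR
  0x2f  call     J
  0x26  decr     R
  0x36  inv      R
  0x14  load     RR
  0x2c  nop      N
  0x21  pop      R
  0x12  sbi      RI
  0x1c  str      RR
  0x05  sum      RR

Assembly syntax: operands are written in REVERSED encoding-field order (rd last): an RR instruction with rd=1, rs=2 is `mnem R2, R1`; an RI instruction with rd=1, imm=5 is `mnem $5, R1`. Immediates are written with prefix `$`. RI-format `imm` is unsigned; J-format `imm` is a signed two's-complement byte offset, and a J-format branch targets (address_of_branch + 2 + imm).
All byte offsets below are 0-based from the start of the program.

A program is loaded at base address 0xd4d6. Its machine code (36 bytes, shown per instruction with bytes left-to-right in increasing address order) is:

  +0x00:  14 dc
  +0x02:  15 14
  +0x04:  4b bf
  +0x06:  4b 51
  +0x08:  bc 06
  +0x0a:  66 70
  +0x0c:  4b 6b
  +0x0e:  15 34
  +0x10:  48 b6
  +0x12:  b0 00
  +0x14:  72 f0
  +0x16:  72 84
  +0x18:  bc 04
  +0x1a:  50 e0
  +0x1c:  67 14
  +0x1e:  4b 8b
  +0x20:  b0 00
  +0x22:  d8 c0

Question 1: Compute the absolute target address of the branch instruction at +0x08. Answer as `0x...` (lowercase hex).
[08] bc 06 → 0xbc06
  top 6b → 0x2f → call [J]
  imm@[9:0]=0x6 ⇒ $6
  target = base 0xd4d6 + off 0x08 + 2 + imm 6 = 0xd4e6

0xd4e6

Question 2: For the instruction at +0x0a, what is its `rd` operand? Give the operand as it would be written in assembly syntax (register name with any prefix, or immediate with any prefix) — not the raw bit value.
[0a] 66 70 → 0x6670
  top 6b → 0x19 → band [RR]
  [9:6] rd=9 = R9
  [5:2] rs=12 = R12

R9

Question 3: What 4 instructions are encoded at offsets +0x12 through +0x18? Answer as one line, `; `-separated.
nop; str R12, R11; str R1, R10; call $4

[12] b0 00 → 0xb000
  opcode bits[15:10]=0x2c: nop/N
[14] 72 f0 → 0x72f0
  opcode bits[15:10]=0x1c: str/RR
  rd: (w>>6)&0xf=0xb → R11
  rs: (w>>2)&0xf=0xc → R12
[16] 72 84 → 0x7284
  opcode bits[15:10]=0x1c: str/RR
  rd: (w>>6)&0xf=0xa → R10
  rs: (w>>2)&0xf=0x1 → R1
[18] bc 04 → 0xbc04
  opcode bits[15:10]=0x2f: call/J
  imm: (w>>0)&0x3ff=0x4 → $4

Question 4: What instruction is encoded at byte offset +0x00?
sum R7, R3

+0x00: 14 dc ⇒ word 0x14dc (big)
  opcode bits[15:10]=0x5: sum/RR
  rd@[9:6]=0x3 ⇒ R3
  rs@[5:2]=0x7 ⇒ R7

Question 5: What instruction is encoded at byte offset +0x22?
off 0x22: read d8 c0 as big → 0xd8c0
  op=0xd8c0>>10=0x36 ⇒ inv (R)
  [9:6] rd=3 = R3

inv R3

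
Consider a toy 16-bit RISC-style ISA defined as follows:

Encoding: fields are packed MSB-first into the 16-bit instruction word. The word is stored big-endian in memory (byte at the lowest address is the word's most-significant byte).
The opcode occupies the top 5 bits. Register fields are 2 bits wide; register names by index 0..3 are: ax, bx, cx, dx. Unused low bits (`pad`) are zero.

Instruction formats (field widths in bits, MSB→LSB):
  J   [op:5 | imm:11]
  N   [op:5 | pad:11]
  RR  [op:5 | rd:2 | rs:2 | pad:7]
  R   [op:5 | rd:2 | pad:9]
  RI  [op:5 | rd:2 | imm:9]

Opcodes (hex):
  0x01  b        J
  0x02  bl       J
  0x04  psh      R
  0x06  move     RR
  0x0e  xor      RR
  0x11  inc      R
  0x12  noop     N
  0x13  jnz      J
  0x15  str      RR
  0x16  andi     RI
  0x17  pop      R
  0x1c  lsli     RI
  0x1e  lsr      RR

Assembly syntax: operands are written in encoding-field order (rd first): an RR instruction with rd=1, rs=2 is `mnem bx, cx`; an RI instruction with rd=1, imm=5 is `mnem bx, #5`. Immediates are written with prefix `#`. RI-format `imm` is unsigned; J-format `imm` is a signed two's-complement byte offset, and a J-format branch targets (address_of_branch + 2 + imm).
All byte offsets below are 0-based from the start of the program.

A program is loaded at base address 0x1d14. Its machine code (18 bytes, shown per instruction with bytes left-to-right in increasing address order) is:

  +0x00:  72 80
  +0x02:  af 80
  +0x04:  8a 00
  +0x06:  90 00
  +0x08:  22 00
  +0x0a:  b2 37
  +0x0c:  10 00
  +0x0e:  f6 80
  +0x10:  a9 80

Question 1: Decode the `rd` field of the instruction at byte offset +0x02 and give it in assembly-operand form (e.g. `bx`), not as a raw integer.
+0x02: af 80 ⇒ word 0xaf80 (big)
  op=0xaf80>>11=0x15 ⇒ str (RR)
  rd@[10:9]=0x3 ⇒ dx
  rs@[8:7]=0x3 ⇒ dx

dx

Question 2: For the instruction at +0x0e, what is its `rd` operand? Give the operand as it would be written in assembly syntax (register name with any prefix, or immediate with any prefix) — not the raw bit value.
dx

off 0x0e: read f6 80 as big → 0xf680
  top 5b → 0x1e → lsr [RR]
  rd@[10:9]=0x3 ⇒ dx
  rs@[8:7]=0x1 ⇒ bx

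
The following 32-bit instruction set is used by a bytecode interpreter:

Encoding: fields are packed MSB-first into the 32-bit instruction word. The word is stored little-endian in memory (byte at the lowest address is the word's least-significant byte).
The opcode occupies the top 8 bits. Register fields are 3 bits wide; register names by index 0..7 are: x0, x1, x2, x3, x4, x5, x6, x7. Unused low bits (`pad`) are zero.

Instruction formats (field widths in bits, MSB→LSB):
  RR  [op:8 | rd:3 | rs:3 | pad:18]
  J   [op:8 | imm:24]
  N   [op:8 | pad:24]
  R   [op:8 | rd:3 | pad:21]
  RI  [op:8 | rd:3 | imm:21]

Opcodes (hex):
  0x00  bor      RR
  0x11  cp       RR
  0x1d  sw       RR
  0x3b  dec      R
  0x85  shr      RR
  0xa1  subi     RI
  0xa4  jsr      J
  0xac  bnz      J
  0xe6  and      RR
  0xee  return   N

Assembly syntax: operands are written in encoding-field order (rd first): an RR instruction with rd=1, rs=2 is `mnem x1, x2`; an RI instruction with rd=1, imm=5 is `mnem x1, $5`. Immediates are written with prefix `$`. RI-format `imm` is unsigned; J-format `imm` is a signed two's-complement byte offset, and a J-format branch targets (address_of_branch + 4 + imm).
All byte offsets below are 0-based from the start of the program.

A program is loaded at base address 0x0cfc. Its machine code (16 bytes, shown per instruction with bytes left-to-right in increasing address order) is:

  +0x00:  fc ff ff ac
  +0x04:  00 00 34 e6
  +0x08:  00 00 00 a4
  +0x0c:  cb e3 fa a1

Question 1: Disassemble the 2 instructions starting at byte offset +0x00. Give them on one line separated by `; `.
bnz $-4; and x1, x5

+0x00: fc ff ff ac ⇒ word 0xacfffffc (little)
  opcode bits[31:24]=0xac: bnz/J
  [23:0] imm=16777212 (s24→-4) = $-4
+0x04: 00 00 34 e6 ⇒ word 0xe6340000 (little)
  opcode bits[31:24]=0xe6: and/RR
  [23:21] rd=1 = x1
  [20:18] rs=5 = x5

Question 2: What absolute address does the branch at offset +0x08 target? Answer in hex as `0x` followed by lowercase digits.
@+08  little-endian(00 00 00 a4) = 0xa4000000
  opcode bits[31:24]=0xa4: jsr/J
  [23:0] imm=0 = $0
  target = base 0x0cfc + off 0x08 + 4 + imm 0 = 0x0d08

0x0d08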